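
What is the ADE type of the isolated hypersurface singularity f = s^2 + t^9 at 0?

A_{8}

The Hessian of f at 0 has rank 1. Corank 1: A-series; mu = 8 gives A_8.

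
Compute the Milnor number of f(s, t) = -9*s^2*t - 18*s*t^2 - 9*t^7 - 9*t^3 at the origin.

8

The Hessian of f at 0 has rank 0. Corank 2; j^3 = -9*t*(s + t)^2 has shape L^2 M (L != M), so D-series; mu = 8 gives D_8.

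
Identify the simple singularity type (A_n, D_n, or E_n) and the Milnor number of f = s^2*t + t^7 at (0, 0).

Type D_8, Milnor number mu = 8.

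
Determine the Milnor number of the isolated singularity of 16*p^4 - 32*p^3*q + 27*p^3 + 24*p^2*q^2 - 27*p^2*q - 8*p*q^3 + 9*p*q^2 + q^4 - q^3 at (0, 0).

6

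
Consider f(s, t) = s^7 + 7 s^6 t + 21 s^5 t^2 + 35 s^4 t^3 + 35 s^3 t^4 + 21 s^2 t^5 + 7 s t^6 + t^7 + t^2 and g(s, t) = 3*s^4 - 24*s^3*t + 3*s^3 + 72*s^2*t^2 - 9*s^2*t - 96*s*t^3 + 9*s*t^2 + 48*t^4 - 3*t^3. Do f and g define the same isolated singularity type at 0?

No.

The Hessian of f at 0 has rank 1. Corank 1: A-series; mu = 6 gives A_6. The Hessian of g at 0 has rank 0. Corank 2; j^3 = 3*(s - t)^3 is a perfect cube, so E-series; the 4-jet and mu = 6 give E_6. f is A_6 but g is E_6, hence not right-equivalent.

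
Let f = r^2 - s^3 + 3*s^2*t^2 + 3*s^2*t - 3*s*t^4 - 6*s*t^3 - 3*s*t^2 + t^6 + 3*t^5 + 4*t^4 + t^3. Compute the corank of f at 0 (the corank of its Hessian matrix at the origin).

Hessian at 0 has rank 1.

2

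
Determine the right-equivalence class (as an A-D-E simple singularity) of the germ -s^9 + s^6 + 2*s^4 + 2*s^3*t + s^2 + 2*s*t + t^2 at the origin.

A_{8}

The Hessian of f at 0 has rank 1. Corank 1: A-series; mu = 8 gives A_8.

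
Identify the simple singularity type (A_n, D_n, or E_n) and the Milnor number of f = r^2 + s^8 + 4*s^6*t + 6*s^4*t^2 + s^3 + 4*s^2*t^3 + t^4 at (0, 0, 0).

The Hessian of f at 0 has rank 1. Corank 2; j^3 = s^3 is a perfect cube, so E-series; the 4-jet and mu = 6 give E_6.

Type E6, Milnor number mu = 6.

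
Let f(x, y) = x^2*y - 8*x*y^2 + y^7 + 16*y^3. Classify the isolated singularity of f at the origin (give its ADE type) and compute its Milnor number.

The Hessian of f at 0 is [[0, 0], [0, 0]] with rank 0, so corank 2. A Groebner basis of the Jacobian ideal J(f) in C{x,y} is {x^2/7 + y^6 - 16*y^2/7, x^3 - 64*y^3, x*y - 4*y^2}; counting standard monomials gives mu = 8. Corank 2; j^3 = y*(x - 4*y)^2 has shape L^2 M (L != M), so D-series; mu = 8 gives D_8.

Type D_8, Milnor number mu = 8.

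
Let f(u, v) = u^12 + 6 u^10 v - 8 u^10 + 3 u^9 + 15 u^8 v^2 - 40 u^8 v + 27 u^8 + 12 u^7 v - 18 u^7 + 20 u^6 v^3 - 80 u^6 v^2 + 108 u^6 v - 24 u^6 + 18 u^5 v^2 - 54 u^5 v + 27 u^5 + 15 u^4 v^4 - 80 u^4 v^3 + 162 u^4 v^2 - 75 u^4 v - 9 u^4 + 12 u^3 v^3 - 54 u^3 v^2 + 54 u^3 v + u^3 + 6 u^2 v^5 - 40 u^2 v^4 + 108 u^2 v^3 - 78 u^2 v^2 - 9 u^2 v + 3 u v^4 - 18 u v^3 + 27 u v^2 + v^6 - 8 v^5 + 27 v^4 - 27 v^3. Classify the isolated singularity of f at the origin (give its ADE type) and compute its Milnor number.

Type E8, Milnor number mu = 8.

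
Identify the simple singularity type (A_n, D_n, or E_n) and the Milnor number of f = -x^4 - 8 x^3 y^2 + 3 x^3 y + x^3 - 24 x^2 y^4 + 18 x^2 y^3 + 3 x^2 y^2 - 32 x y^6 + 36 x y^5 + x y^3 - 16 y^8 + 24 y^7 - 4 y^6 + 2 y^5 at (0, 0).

Type E_{7}, Milnor number mu = 7.

The Hessian of f at 0 has rank 0. Corank 2; j^3 = x^3 is a perfect cube, so E-series; the 4-jet and mu = 7 give E_7.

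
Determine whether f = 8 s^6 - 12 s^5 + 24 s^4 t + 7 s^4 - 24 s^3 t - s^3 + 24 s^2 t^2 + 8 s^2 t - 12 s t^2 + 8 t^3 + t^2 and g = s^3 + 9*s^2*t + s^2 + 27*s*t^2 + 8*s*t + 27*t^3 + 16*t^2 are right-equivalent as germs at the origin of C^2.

Yes.

The Hessian of f at 0 is [[0, 0], [0, 2]] with rank 1, so corank 1. A Groebner basis of the Jacobian ideal J(f) in C{s,t} is {s^2, t}; counting standard monomials gives mu = 2. Corank 1: A-series; mu = 2 gives A_2. The Hessian of g at 0 is [[2, 8], [8, 32]] with rank 1, so corank 1. A Groebner basis of the Jacobian ideal J(g) in C{s,t} is {t^2, s + 4*t}; counting standard monomials gives mu = 2. Corank 1: A-series; mu = 2 gives A_2. Both have type A_2, hence right-equivalent.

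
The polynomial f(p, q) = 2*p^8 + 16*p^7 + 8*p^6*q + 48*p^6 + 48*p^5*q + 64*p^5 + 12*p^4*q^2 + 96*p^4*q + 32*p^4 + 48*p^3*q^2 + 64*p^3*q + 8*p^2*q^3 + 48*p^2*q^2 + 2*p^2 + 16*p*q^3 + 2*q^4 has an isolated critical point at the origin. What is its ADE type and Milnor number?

Type A_{3}, Milnor number mu = 3.

The Hessian of f at 0 has rank 1. Corank 1: A-series; mu = 3 gives A_3.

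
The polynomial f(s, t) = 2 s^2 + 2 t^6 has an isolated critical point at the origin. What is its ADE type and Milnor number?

Type A_5, Milnor number mu = 5.

The Hessian of f at 0 has rank 1. Corank 1: A-series; mu = 5 gives A_5.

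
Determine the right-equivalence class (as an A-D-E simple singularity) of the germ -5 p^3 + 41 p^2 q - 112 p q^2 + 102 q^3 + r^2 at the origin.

D4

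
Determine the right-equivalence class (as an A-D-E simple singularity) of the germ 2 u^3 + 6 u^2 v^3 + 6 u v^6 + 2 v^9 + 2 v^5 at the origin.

The Hessian of f at 0 has rank 0. Corank 2; j^3 = 2*u^3 is a perfect cube, so E-series; the 5-jet and mu = 8 give E_8.

E8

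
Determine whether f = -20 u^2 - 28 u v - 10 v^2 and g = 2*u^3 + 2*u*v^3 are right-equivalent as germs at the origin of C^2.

The Hessian of f at 0 is [[-40, -28], [-28, -20]] with rank 2, so corank 0. A Groebner basis of the Jacobian ideal J(f) in C{u,v} is {u, v}; counting standard monomials gives mu = 1. Corank 0: nondegenerate Morse point, so A_1. The Hessian of g at 0 is [[0, 0], [0, 0]] with rank 0, so corank 2. A Groebner basis of the Jacobian ideal J(g) in C{u,v} is {u^3, u*v^2, 3*u^2 + v^3}; counting standard monomials gives mu = 7. Corank 2; j^3 = 2*u^3 is a perfect cube, so E-series; the 4-jet and mu = 7 give E_7. f is A_1 but g is E_7, hence not right-equivalent.

No.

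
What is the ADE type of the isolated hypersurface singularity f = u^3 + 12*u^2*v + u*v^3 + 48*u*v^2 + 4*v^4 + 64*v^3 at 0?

The Hessian of f at 0 is [[0, 0], [0, 0]] with rank 0, so corank 2. A Groebner basis of the Jacobian ideal J(f) in C{u,v} is {u^3 + 12*u^2*v + 384*u^2 + 3072*u*v + 6144*v^2, -12*u^2 + u*v^2 - 96*u*v - 192*v^2, 3*u^2 + 24*u*v + v^3 + 48*v^2}; counting standard monomials gives mu = 7. Corank 2; j^3 = (u + 4*v)^3 is a perfect cube, so E-series; the 4-jet and mu = 7 give E_7.

E_7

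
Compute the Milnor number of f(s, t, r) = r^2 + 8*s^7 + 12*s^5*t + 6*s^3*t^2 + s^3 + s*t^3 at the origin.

7

The Hessian of f at 0 is [[0, 0, 0], [0, 0, 0], [0, 0, 2]] with rank 1, so corank 2. A Groebner basis of the Jacobian ideal J(f) in C{s,t,r} is {s^3, s*t^2, 3*s^2 + t^3, r}; counting standard monomials gives mu = 7. Corank 2; j^3 = s^3 is a perfect cube, so E-series; the 4-jet and mu = 7 give E_7.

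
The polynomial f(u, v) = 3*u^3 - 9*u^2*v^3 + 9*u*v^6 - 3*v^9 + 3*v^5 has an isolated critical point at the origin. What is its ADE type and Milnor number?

Type E_8, Milnor number mu = 8.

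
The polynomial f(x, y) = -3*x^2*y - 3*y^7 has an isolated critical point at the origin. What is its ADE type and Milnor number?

The Hessian of f at 0 has rank 0. Corank 2; j^3 = -3*x^2*y has shape L^2 M (L != M), so D-series; mu = 8 gives D_8.

Type D_8, Milnor number mu = 8.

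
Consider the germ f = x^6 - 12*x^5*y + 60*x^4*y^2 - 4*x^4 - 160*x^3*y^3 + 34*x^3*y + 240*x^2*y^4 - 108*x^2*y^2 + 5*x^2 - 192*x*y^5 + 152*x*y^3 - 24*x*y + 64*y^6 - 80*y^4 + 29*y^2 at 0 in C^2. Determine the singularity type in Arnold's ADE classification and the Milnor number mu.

Type A_{1}, Milnor number mu = 1.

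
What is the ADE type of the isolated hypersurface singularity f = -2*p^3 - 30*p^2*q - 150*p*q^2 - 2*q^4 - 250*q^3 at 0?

E_6

The Hessian of f at 0 is [[0, 0], [0, 0]] with rank 0, so corank 2. A Groebner basis of the Jacobian ideal J(f) in C{p,q} is {q^3, p^2 + 10*p*q + 25*q^2}; counting standard monomials gives mu = 6. Corank 2; j^3 = -2*(p + 5*q)^3 is a perfect cube, so E-series; the 4-jet and mu = 6 give E_6.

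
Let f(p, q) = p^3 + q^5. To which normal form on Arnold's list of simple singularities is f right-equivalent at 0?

The Hessian of f at 0 has rank 0. Corank 2; j^3 = p^3 is a perfect cube, so E-series; the 5-jet and mu = 8 give E_8.

E_{8}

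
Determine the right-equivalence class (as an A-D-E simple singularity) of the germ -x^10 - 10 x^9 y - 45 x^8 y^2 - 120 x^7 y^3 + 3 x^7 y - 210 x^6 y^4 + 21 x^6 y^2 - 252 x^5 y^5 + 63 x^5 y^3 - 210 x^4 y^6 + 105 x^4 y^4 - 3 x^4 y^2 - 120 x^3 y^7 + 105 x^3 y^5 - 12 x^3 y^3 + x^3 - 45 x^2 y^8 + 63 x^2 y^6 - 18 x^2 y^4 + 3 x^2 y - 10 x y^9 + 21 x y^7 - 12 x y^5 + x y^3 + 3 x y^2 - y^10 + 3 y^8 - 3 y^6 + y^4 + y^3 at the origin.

The Hessian of f at 0 has rank 0. Corank 2; j^3 = (x + y)^3 is a perfect cube, so E-series; the 4-jet and mu = 7 give E_7.

E_{7}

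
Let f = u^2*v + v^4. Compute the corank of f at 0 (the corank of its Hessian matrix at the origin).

Hessian at 0 has rank 0.

2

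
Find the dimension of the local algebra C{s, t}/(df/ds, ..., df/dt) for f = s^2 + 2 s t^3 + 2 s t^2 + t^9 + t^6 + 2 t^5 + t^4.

8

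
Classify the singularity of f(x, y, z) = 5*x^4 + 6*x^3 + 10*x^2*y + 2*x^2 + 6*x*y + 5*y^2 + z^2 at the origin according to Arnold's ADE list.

The Hessian of f at 0 is [[4, 6, 0], [6, 10, 0], [0, 0, 2]] with rank 3, so corank 0. A Groebner basis of the Jacobian ideal J(f) in C{x,y,z} is {x, y, z}; counting standard monomials gives mu = 1. Corank 0: nondegenerate Morse point, so A_1.

A_1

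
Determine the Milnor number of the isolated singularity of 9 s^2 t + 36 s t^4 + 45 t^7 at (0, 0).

The Hessian of f at 0 is [[0, 0], [0, 0]] with rank 0, so corank 2. A Groebner basis of the Jacobian ideal J(f) in C{s,t} is {-2*s^2/3 + s*t^3, s*t/2 + t^4, s^3, s^2*t}; counting standard monomials gives mu = 8. Corank 2; j^3 = 9*s^2*t has shape L^2 M (L != M), so D-series; mu = 8 gives D_8.

8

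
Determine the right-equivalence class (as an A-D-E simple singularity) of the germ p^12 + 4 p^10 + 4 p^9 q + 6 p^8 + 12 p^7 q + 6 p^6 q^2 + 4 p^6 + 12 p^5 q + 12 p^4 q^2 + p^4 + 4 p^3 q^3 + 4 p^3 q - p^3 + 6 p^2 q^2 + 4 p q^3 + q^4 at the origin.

The Hessian of f at 0 is [[0, 0], [0, 0]] with rank 0, so corank 2. A Groebner basis of the Jacobian ideal J(f) in C{p,q} is {q^4, p*q^2 + q^3/3, p^2}; counting standard monomials gives mu = 6. Corank 2; j^3 = -p^3 is a perfect cube, so E-series; the 4-jet and mu = 6 give E_6.

E6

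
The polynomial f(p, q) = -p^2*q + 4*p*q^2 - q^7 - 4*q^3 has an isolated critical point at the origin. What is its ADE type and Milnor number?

Type D_{8}, Milnor number mu = 8.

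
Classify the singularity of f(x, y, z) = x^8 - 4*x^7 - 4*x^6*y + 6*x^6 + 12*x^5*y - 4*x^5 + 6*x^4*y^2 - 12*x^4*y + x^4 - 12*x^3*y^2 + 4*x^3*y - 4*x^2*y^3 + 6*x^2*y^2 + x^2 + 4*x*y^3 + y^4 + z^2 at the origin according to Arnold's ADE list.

A_{3}

The Hessian of f at 0 has rank 2. Corank 1: A-series; mu = 3 gives A_3.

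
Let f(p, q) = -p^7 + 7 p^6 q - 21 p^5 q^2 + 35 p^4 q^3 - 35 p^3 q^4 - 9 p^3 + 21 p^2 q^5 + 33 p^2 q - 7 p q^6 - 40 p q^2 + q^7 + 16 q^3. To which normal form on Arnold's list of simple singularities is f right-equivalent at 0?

D_{8}

The Hessian of f at 0 has rank 0. Corank 2; j^3 = -(p - q)*(3*p - 4*q)^2 has shape L^2 M (L != M), so D-series; mu = 8 gives D_8.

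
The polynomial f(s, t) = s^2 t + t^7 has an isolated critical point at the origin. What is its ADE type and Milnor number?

Type D8, Milnor number mu = 8.

The Hessian of f at 0 has rank 0. Corank 2; j^3 = s^2*t has shape L^2 M (L != M), so D-series; mu = 8 gives D_8.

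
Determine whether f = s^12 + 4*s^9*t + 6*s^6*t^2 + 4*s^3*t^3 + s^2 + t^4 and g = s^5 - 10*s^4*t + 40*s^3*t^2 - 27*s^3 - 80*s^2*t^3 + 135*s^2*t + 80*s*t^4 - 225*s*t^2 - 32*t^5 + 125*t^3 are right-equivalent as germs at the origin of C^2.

No.

The Hessian of f at 0 has rank 1. Corank 1: A-series; mu = 3 gives A_3. The Hessian of g at 0 has rank 0. Corank 2; j^3 = -(3*s - 5*t)^3 is a perfect cube, so E-series; the 5-jet and mu = 8 give E_8. f is A_3 but g is E_8, hence not right-equivalent.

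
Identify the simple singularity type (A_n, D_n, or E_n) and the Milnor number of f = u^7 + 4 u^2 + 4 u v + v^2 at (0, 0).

Type A_6, Milnor number mu = 6.

The Hessian of f at 0 is [[8, 4], [4, 2]] with rank 1, so corank 1. A Groebner basis of the Jacobian ideal J(f) in C{u,v} is {v^6, u + v/2}; counting standard monomials gives mu = 6. Corank 1: A-series; mu = 6 gives A_6.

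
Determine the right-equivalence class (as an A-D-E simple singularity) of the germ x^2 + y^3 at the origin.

A_{2}

The Hessian of f at 0 has rank 1. Corank 1: A-series; mu = 2 gives A_2.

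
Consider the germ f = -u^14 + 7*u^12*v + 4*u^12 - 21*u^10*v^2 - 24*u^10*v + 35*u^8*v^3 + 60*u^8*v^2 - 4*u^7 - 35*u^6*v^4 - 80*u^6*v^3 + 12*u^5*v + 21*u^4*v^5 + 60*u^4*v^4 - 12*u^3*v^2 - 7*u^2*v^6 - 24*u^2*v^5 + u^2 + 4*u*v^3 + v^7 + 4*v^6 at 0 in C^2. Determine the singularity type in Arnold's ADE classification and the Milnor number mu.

Type A6, Milnor number mu = 6.

The Hessian of f at 0 is [[2, 0], [0, 0]] with rank 1, so corank 1. A Groebner basis of the Jacobian ideal J(f) in C{u,v} is {u/2 + v^3, u^2}; counting standard monomials gives mu = 6. Corank 1: A-series; mu = 6 gives A_6.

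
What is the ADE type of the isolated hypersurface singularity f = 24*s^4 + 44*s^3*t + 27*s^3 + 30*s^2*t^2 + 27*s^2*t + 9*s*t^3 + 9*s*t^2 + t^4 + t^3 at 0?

E_7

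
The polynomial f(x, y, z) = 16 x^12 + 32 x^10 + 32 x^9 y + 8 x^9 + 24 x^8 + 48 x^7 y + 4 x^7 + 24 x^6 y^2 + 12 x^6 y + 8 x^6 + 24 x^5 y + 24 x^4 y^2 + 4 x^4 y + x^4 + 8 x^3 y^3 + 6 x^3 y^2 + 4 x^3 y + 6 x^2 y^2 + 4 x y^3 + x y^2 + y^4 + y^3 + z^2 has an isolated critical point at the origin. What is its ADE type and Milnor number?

Type D_{5}, Milnor number mu = 5.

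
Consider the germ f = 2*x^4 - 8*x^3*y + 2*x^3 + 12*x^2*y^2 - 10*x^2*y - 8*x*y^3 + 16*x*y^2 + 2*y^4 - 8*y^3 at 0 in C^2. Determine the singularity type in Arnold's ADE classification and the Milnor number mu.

The Hessian of f at 0 is [[0, 0], [0, 0]] with rank 0, so corank 2. A Groebner basis of the Jacobian ideal J(f) in C{x,y} is {x*y^2 - x*y/2 + y^2, -x*y/4 + y^3 + y^2/2, x^2 - 3*x*y + 2*y^2}; counting standard monomials gives mu = 5. Corank 2; j^3 = 2*(x - 2*y)^2*(x - y) has shape L^2 M (L != M), so D-series; mu = 5 gives D_5.

Type D_{5}, Milnor number mu = 5.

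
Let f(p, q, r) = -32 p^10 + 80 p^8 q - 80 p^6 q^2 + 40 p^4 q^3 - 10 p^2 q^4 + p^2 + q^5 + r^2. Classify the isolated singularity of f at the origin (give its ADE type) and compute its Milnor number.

The Hessian of f at 0 has rank 2. Corank 1: A-series; mu = 4 gives A_4.

Type A_{4}, Milnor number mu = 4.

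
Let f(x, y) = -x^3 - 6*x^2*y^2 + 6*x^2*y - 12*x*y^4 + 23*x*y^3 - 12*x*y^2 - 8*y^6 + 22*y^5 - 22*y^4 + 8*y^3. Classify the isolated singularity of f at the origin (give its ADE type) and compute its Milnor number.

Type E7, Milnor number mu = 7.

The Hessian of f at 0 is [[0, 0], [0, 0]] with rank 0, so corank 2. A Groebner basis of the Jacobian ideal J(f) in C{x,y} is {-x^2/4 + x*y + y^4 - y^3/12 - y^2, x^3 + 13*x^2/2 - 26*x*y - 35*y^3/6 + 26*y^2, x^2*y + 25*x^2/12 - 25*x*y/3 - 119*y^3/36 + 25*y^2/3, x^2/2 + x*y^2 - 2*x*y - 11*y^3/6 + 2*y^2}; counting standard monomials gives mu = 7. Corank 2; j^3 = -(x - 2*y)^3 is a perfect cube, so E-series; the 4-jet and mu = 7 give E_7.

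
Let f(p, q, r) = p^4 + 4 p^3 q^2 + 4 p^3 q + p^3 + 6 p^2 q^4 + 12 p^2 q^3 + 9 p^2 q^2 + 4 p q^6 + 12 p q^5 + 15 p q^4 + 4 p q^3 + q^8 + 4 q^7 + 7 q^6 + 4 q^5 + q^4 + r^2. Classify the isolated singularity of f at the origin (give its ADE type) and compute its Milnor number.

The Hessian of f at 0 is [[0, 0, 0], [0, 0, 0], [0, 0, 2]] with rank 1, so corank 2. A Groebner basis of the Jacobian ideal J(f) in C{p,q,r} is {p^3, p^2*q, p^2/2 + p*q^2, -3*p^2/2 + q^3, r}; counting standard monomials gives mu = 6. Corank 2; j^3 = p^3 is a perfect cube, so E-series; the 4-jet and mu = 6 give E_6.

Type E_6, Milnor number mu = 6.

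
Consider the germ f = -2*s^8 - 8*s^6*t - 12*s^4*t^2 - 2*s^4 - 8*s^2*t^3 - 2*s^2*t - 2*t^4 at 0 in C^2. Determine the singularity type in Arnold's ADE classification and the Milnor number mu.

Type D_{5}, Milnor number mu = 5.

The Hessian of f at 0 has rank 0. Corank 2; j^3 = -2*s^2*t has shape L^2 M (L != M), so D-series; mu = 5 gives D_5.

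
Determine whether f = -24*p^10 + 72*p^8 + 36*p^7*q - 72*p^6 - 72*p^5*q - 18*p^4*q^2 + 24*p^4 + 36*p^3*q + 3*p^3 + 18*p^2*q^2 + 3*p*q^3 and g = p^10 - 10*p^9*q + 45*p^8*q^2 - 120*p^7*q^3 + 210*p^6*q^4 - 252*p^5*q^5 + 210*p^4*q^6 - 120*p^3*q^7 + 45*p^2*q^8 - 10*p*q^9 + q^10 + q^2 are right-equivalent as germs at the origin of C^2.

The Hessian of f at 0 has rank 0. Corank 2; j^3 = 3*p^3 is a perfect cube, so E-series; the 4-jet and mu = 7 give E_7. The Hessian of g at 0 has rank 1. Corank 1: A-series; mu = 9 gives A_9. f is E_7 but g is A_9, hence not right-equivalent.

No.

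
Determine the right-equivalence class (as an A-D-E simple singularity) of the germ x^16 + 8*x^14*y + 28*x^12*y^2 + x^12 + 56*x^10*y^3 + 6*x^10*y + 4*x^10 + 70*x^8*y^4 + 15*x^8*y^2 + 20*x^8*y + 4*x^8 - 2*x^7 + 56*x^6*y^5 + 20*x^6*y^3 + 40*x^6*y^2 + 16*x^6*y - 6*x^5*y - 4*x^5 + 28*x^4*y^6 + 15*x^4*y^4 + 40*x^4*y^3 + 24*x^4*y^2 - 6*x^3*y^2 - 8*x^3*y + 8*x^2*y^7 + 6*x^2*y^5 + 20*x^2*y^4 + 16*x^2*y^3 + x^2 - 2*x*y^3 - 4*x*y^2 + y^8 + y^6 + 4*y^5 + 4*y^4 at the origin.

The Hessian of f at 0 has rank 1. Corank 1: A-series; mu = 7 gives A_7.

A7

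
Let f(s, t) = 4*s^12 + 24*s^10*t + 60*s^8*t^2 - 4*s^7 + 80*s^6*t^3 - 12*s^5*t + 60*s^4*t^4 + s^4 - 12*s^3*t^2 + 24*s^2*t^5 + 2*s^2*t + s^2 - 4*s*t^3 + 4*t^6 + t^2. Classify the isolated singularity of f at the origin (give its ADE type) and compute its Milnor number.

Type A1, Milnor number mu = 1.

The Hessian of f at 0 is [[2, 0], [0, 2]] with rank 2, so corank 0. A Groebner basis of the Jacobian ideal J(f) in C{s,t} is {s, t}; counting standard monomials gives mu = 1. Corank 0: nondegenerate Morse point, so A_1.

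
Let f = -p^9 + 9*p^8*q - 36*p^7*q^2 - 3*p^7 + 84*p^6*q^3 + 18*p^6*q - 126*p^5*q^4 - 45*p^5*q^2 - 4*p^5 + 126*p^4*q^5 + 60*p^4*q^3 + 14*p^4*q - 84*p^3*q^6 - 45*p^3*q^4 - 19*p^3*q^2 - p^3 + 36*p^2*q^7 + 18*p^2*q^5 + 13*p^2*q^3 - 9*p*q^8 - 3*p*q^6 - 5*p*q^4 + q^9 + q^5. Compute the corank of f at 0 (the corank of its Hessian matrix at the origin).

Hessian at 0 has rank 0.

2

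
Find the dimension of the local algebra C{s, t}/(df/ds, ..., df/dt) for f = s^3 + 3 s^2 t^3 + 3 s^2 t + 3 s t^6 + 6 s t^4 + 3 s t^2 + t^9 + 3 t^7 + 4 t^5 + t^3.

8

The Hessian of f at 0 has rank 0. Corank 2; j^3 = (s + t)^3 is a perfect cube, so E-series; the 5-jet and mu = 8 give E_8.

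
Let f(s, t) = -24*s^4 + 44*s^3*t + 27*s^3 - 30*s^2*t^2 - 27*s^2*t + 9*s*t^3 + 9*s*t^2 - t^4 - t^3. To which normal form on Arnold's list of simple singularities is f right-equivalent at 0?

The Hessian of f at 0 has rank 0. Corank 2; j^3 = (3*s - t)^3 is a perfect cube, so E-series; the 4-jet and mu = 7 give E_7.

E_7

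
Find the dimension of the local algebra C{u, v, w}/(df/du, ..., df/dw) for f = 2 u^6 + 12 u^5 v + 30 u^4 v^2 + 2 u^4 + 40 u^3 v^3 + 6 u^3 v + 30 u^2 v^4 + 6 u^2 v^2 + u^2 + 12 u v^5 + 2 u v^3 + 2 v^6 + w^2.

5

The Hessian of f at 0 is [[2, 0, 0], [0, 0, 0], [0, 0, 2]] with rank 2, so corank 1. A Groebner basis of the Jacobian ideal J(f) in C{u,v,w} is {u*v^2, u + v^3, u^2, w}; counting standard monomials gives mu = 5. Corank 1: A-series; mu = 5 gives A_5.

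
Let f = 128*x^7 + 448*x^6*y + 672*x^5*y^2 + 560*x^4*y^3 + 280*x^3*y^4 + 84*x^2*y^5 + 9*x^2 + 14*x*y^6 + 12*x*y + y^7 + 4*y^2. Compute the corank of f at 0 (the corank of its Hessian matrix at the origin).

1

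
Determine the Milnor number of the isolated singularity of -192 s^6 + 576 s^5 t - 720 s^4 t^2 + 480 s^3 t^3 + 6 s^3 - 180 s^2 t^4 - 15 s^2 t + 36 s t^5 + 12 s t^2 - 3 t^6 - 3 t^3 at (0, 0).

7

The Hessian of f at 0 has rank 0. Corank 2; j^3 = 3*(s - t)^2*(2*s - t) has shape L^2 M (L != M), so D-series; mu = 7 gives D_7.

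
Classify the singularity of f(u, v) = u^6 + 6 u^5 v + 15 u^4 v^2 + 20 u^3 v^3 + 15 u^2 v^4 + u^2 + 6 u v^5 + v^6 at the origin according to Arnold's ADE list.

A_{5}

The Hessian of f at 0 has rank 1. Corank 1: A-series; mu = 5 gives A_5.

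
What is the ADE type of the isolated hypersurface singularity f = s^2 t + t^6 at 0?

The Hessian of f at 0 has rank 0. Corank 2; j^3 = s^2*t has shape L^2 M (L != M), so D-series; mu = 7 gives D_7.

D_{7}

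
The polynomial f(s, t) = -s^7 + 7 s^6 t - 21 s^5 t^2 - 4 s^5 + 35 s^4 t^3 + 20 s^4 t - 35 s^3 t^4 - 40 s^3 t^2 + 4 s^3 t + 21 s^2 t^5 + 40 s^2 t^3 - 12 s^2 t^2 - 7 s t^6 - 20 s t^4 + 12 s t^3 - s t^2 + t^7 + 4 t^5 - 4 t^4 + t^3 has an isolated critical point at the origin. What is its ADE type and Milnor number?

The Hessian of f at 0 has rank 0. Corank 2; j^3 = -t^2*(s - t) has shape L^2 M (L != M), so D-series; mu = 8 gives D_8.

Type D8, Milnor number mu = 8.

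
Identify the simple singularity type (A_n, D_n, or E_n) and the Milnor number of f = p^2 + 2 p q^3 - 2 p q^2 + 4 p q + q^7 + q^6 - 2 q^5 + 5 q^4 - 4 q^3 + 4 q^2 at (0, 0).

The Hessian of f at 0 has rank 1. Corank 1: A-series; mu = 6 gives A_6.

Type A_{6}, Milnor number mu = 6.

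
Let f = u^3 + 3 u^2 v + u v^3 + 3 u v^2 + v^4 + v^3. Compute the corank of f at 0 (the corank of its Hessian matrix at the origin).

2

Hessian at 0 has rank 0.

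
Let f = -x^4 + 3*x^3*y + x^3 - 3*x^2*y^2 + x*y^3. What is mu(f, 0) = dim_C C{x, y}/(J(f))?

7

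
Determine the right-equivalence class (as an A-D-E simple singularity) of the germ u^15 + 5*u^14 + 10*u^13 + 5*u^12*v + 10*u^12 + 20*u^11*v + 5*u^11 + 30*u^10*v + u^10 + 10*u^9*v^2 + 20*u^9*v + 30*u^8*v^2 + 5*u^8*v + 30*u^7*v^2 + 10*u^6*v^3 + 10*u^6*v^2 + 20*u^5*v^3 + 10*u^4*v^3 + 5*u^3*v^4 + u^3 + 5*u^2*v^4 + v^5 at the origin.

E8

The Hessian of f at 0 has rank 0. Corank 2; j^3 = u^3 is a perfect cube, so E-series; the 5-jet and mu = 8 give E_8.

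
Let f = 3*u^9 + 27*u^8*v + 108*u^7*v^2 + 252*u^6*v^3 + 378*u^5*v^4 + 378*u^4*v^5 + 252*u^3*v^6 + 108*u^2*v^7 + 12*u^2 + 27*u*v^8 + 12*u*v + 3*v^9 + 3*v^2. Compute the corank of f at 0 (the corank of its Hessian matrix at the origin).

1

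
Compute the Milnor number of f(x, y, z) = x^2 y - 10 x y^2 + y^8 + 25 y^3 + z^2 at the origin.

9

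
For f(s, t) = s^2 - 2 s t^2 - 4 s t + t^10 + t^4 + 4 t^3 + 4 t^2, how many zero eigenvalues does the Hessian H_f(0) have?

1

The Hessian at 0 is [[2, -4], [-4, 8]] of rank 1; hence corank 1.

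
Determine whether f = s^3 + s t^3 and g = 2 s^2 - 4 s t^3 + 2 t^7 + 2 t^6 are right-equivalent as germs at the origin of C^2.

No.

The Hessian of f at 0 is [[0, 0], [0, 0]] with rank 0, so corank 2. A Groebner basis of the Jacobian ideal J(f) in C{s,t} is {s^3, s*t^2, 3*s^2 + t^3}; counting standard monomials gives mu = 7. Corank 2; j^3 = s^3 is a perfect cube, so E-series; the 4-jet and mu = 7 give E_7. The Hessian of g at 0 is [[4, 0], [0, 0]] with rank 1, so corank 1. A Groebner basis of the Jacobian ideal J(g) in C{s,t} is {-s + t^3, s^2}; counting standard monomials gives mu = 6. Corank 1: A-series; mu = 6 gives A_6. f is E_7 but g is A_6, hence not right-equivalent.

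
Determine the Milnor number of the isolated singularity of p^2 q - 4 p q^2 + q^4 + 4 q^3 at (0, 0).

5

The Hessian of f at 0 is [[0, 0], [0, 0]] with rank 0, so corank 2. A Groebner basis of the Jacobian ideal J(f) in C{p,q} is {p^3 + 2*p^2 - 8*q^2, p^2/4 + q^3 - q^2, p*q - 2*q^2}; counting standard monomials gives mu = 5. Corank 2; j^3 = q*(p - 2*q)^2 has shape L^2 M (L != M), so D-series; mu = 5 gives D_5.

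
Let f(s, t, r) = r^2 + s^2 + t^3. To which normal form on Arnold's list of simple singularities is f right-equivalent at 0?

A_2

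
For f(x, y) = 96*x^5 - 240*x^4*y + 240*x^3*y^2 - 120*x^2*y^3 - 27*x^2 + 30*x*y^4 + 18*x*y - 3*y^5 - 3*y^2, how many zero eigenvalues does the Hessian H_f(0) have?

The Hessian at 0 is [[-54, 18], [18, -6]] of rank 1; hence corank 1.

1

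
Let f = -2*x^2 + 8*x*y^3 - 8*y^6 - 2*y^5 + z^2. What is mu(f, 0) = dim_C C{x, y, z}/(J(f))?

The Hessian of f at 0 has rank 2. Corank 1: A-series; mu = 4 gives A_4.

4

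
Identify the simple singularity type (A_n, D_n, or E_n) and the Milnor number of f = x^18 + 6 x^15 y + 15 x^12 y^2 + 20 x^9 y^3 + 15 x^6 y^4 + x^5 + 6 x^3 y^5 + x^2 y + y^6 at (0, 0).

Type D_7, Milnor number mu = 7.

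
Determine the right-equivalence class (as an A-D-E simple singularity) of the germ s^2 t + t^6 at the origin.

The Hessian of f at 0 has rank 0. Corank 2; j^3 = s^2*t has shape L^2 M (L != M), so D-series; mu = 7 gives D_7.

D_{7}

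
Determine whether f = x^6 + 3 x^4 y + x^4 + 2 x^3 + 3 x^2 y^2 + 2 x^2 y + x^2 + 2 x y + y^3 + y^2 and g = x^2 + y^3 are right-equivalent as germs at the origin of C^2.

The Hessian of f at 0 has rank 1. Corank 1: A-series; mu = 2 gives A_2. The Hessian of g at 0 has rank 1. Corank 1: A-series; mu = 2 gives A_2. Both have type A_2, hence right-equivalent.

Yes.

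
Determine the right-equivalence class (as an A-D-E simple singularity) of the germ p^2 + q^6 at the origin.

A_{5}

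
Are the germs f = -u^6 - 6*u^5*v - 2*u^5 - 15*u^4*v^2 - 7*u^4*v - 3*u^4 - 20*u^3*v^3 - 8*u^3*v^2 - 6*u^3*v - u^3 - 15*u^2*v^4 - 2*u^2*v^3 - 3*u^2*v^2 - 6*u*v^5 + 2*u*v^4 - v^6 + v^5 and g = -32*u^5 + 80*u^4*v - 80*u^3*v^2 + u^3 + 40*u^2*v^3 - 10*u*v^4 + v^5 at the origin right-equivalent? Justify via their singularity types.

Yes.

The Hessian of f at 0 has rank 0. Corank 2; j^3 = -u^3 is a perfect cube, so E-series; the 5-jet and mu = 8 give E_8. The Hessian of g at 0 has rank 0. Corank 2; j^3 = u^3 is a perfect cube, so E-series; the 5-jet and mu = 8 give E_8. Both have type E_8, hence right-equivalent.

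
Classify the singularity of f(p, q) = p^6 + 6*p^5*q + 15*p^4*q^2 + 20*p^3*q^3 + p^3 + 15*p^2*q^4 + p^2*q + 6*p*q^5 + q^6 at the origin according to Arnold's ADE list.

D_{7}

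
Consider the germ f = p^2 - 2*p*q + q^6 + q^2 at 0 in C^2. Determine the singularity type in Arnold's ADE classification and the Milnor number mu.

Type A5, Milnor number mu = 5.

The Hessian of f at 0 has rank 1. Corank 1: A-series; mu = 5 gives A_5.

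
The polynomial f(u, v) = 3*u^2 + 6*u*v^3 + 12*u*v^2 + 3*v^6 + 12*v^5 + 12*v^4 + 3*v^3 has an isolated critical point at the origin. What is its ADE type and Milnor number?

The Hessian of f at 0 has rank 1. Corank 1: A-series; mu = 2 gives A_2.

Type A_{2}, Milnor number mu = 2.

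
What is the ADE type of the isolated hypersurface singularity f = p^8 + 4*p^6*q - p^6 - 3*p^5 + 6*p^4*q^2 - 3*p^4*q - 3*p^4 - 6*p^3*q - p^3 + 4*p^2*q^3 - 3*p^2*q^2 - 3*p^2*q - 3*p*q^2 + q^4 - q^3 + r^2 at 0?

E_6

The Hessian of f at 0 has rank 1. Corank 2; j^3 = -(p + q)^3 is a perfect cube, so E-series; the 4-jet and mu = 6 give E_6.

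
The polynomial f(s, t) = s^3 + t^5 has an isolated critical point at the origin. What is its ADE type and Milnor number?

The Hessian of f at 0 has rank 0. Corank 2; j^3 = s^3 is a perfect cube, so E-series; the 5-jet and mu = 8 give E_8.

Type E_8, Milnor number mu = 8.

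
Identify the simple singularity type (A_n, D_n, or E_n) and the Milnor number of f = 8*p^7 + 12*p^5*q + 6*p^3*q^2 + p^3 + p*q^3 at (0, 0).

Type E_{7}, Milnor number mu = 7.

The Hessian of f at 0 has rank 0. Corank 2; j^3 = p^3 is a perfect cube, so E-series; the 4-jet and mu = 7 give E_7.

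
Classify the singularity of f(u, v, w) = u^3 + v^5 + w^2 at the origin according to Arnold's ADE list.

E8

The Hessian of f at 0 has rank 1. Corank 2; j^3 = u^3 is a perfect cube, so E-series; the 5-jet and mu = 8 give E_8.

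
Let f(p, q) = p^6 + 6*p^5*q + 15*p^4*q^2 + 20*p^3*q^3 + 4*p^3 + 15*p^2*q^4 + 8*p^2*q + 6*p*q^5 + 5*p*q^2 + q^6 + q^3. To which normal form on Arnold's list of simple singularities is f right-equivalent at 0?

The Hessian of f at 0 is [[0, 0], [0, 0]] with rank 0, so corank 2. A Groebner basis of the Jacobian ideal J(f) in C{p,q} is {-32*p*q/3 + q^5 - 16*q^2/3, p*q^2 + q^3/2, p^2 + 3*p*q/2 + q^2/2}; counting standard monomials gives mu = 7. Corank 2; j^3 = (p + q)*(2*p + q)^2 has shape L^2 M (L != M), so D-series; mu = 7 gives D_7.

D_7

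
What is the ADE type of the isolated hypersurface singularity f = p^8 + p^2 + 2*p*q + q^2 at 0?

The Hessian of f at 0 has rank 1. Corank 1: A-series; mu = 7 gives A_7.

A_{7}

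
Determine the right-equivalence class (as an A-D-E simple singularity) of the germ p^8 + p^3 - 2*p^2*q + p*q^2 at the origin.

D9

The Hessian of f at 0 has rank 0. Corank 2; j^3 = p*(p - q)^2 has shape L^2 M (L != M), so D-series; mu = 9 gives D_9.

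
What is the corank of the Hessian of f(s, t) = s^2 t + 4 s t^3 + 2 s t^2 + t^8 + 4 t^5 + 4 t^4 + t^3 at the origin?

2

Hessian at 0 has rank 0.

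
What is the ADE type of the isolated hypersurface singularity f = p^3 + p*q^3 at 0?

The Hessian of f at 0 is [[0, 0], [0, 0]] with rank 0, so corank 2. A Groebner basis of the Jacobian ideal J(f) in C{p,q} is {p^3, p*q^2, 3*p^2 + q^3}; counting standard monomials gives mu = 7. Corank 2; j^3 = p^3 is a perfect cube, so E-series; the 4-jet and mu = 7 give E_7.

E_{7}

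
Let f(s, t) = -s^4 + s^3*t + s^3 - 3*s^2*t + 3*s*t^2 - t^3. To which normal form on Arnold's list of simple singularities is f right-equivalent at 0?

The Hessian of f at 0 is [[0, 0], [0, 0]] with rank 0, so corank 2. A Groebner basis of the Jacobian ideal J(f) in C{s,t} is {3*s^2 - 6*s*t + t^4 - t^3 + 3*t^2, s^3 - 3*s^2 + 6*s*t - 3*t^2, s^2*t - 3*s^2 + 6*s*t - 3*t^2, -2*s^2 + s*t^2 + 4*s*t - t^3/3 - 2*t^2}; counting standard monomials gives mu = 7. Corank 2; j^3 = (s - t)^3 is a perfect cube, so E-series; the 4-jet and mu = 7 give E_7.

E_{7}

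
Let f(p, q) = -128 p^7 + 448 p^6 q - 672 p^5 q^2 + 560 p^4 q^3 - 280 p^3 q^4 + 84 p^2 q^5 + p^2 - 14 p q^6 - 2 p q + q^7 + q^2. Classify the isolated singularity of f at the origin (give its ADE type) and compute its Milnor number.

Type A_6, Milnor number mu = 6.

The Hessian of f at 0 has rank 1. Corank 1: A-series; mu = 6 gives A_6.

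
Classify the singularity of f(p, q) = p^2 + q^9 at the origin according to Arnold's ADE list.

A_{8}

The Hessian of f at 0 has rank 1. Corank 1: A-series; mu = 8 gives A_8.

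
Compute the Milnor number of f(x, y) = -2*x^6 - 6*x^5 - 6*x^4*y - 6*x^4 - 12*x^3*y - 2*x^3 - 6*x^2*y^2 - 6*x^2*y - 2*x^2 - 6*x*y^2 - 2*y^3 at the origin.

2

The Hessian of f at 0 has rank 1. Corank 1: A-series; mu = 2 gives A_2.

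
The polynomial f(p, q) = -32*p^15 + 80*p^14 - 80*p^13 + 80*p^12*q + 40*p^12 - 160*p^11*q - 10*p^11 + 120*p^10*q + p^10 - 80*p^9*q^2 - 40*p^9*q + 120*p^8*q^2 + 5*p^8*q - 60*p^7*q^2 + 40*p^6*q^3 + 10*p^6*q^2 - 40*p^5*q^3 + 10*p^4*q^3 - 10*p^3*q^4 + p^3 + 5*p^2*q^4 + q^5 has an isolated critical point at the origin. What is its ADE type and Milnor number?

The Hessian of f at 0 has rank 0. Corank 2; j^3 = p^3 is a perfect cube, so E-series; the 5-jet and mu = 8 give E_8.

Type E_8, Milnor number mu = 8.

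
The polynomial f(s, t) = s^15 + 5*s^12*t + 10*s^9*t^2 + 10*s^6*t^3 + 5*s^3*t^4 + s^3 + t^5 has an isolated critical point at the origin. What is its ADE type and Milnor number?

Type E_8, Milnor number mu = 8.

The Hessian of f at 0 is [[0, 0], [0, 0]] with rank 0, so corank 2. A Groebner basis of the Jacobian ideal J(f) in C{s,t} is {t^4, s^2}; counting standard monomials gives mu = 8. Corank 2; j^3 = s^3 is a perfect cube, so E-series; the 5-jet and mu = 8 give E_8.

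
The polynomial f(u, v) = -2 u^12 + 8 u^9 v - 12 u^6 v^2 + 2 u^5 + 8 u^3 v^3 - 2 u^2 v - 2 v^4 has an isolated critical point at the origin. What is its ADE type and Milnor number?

Type D5, Milnor number mu = 5.

The Hessian of f at 0 has rank 0. Corank 2; j^3 = -2*u^2*v has shape L^2 M (L != M), so D-series; mu = 5 gives D_5.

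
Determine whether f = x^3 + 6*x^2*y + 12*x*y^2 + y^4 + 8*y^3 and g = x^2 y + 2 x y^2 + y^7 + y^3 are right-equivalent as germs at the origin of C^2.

The Hessian of f at 0 has rank 0. Corank 2; j^3 = (x + 2*y)^3 is a perfect cube, so E-series; the 4-jet and mu = 6 give E_6. The Hessian of g at 0 has rank 0. Corank 2; j^3 = y*(x + y)^2 has shape L^2 M (L != M), so D-series; mu = 8 gives D_8. f is E_6 but g is D_8, hence not right-equivalent.

No.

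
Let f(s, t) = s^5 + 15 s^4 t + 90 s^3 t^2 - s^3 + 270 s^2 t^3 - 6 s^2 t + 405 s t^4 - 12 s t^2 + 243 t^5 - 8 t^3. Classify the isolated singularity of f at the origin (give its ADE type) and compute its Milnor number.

Type E_{8}, Milnor number mu = 8.

The Hessian of f at 0 has rank 0. Corank 2; j^3 = -(s + 2*t)^3 is a perfect cube, so E-series; the 5-jet and mu = 8 give E_8.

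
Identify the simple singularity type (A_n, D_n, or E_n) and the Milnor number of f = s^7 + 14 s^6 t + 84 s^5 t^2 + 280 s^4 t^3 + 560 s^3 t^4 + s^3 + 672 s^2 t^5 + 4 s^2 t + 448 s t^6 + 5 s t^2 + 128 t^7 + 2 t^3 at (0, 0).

The Hessian of f at 0 is [[0, 0], [0, 0]] with rank 0, so corank 2. A Groebner basis of the Jacobian ideal J(f) in C{s,t} is {-s*t/7 + t^6 - t^2/7, s*t^2 + t^3, s^2 + 3*s*t + 2*t^2}; counting standard monomials gives mu = 8. Corank 2; j^3 = (s + t)^2*(s + 2*t) has shape L^2 M (L != M), so D-series; mu = 8 gives D_8.

Type D_{8}, Milnor number mu = 8.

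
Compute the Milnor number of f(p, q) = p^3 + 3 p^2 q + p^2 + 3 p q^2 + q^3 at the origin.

2

The Hessian of f at 0 is [[2, 0], [0, 0]] with rank 1, so corank 1. A Groebner basis of the Jacobian ideal J(f) in C{p,q} is {q^2, p}; counting standard monomials gives mu = 2. Corank 1: A-series; mu = 2 gives A_2.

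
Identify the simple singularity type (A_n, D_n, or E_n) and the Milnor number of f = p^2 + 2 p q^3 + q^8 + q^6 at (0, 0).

The Hessian of f at 0 has rank 1. Corank 1: A-series; mu = 7 gives A_7.

Type A_7, Milnor number mu = 7.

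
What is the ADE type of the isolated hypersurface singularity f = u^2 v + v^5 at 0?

D_6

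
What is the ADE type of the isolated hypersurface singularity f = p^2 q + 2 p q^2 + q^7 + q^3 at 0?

The Hessian of f at 0 has rank 0. Corank 2; j^3 = q*(p + q)^2 has shape L^2 M (L != M), so D-series; mu = 8 gives D_8.

D8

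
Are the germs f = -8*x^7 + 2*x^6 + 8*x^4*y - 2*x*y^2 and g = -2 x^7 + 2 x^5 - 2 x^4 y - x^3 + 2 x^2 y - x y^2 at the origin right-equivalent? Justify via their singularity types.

The Hessian of f at 0 has rank 0. Corank 2; j^3 = -2*x*y^2 has shape L^2 M (L != M), so D-series; mu = 7 gives D_7. The Hessian of g at 0 has rank 0. Corank 2; j^3 = -x*(x - y)^2 has shape L^2 M (L != M), so D-series; mu = 8 gives D_8. f is D_7 but g is D_8, hence not right-equivalent.

No.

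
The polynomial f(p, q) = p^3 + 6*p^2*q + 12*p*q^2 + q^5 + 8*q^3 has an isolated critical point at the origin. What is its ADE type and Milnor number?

Type E8, Milnor number mu = 8.

The Hessian of f at 0 has rank 0. Corank 2; j^3 = (p + 2*q)^3 is a perfect cube, so E-series; the 5-jet and mu = 8 give E_8.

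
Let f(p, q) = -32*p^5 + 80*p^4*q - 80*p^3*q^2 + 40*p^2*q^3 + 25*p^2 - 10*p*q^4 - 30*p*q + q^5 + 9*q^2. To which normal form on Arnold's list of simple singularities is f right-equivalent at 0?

The Hessian of f at 0 has rank 1. Corank 1: A-series; mu = 4 gives A_4.

A_{4}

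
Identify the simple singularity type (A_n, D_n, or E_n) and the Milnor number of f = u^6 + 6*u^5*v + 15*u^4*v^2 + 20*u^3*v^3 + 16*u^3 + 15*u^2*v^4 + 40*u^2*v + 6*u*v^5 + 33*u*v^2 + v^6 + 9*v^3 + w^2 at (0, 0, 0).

The Hessian of f at 0 has rank 1. Corank 2; j^3 = (u + v)*(4*u + 3*v)^2 has shape L^2 M (L != M), so D-series; mu = 7 gives D_7.

Type D_7, Milnor number mu = 7.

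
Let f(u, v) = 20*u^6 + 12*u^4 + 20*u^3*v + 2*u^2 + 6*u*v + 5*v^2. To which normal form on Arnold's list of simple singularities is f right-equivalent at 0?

The Hessian of f at 0 is [[4, 6], [6, 10]] with rank 2, so corank 0. A Groebner basis of the Jacobian ideal J(f) in C{u,v} is {u, v}; counting standard monomials gives mu = 1. Corank 0: nondegenerate Morse point, so A_1.

A_{1}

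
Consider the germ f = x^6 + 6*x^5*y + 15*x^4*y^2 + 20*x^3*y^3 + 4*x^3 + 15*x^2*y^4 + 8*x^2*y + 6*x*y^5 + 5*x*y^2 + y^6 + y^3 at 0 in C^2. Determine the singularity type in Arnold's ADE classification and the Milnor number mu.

The Hessian of f at 0 has rank 0. Corank 2; j^3 = (x + y)*(2*x + y)^2 has shape L^2 M (L != M), so D-series; mu = 7 gives D_7.

Type D7, Milnor number mu = 7.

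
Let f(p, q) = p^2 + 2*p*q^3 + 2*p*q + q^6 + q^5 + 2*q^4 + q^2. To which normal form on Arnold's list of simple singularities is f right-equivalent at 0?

A4

The Hessian of f at 0 has rank 1. Corank 1: A-series; mu = 4 gives A_4.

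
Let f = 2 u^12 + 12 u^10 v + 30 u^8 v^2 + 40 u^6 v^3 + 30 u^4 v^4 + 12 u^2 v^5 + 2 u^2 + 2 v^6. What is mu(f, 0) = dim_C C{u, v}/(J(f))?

5

The Hessian of f at 0 has rank 1. Corank 1: A-series; mu = 5 gives A_5.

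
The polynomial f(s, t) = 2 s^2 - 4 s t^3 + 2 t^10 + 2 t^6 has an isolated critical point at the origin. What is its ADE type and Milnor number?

The Hessian of f at 0 is [[4, 0], [0, 0]] with rank 1, so corank 1. A Groebner basis of the Jacobian ideal J(f) in C{s,t} is {s^3, -s + t^3}; counting standard monomials gives mu = 9. Corank 1: A-series; mu = 9 gives A_9.

Type A_9, Milnor number mu = 9.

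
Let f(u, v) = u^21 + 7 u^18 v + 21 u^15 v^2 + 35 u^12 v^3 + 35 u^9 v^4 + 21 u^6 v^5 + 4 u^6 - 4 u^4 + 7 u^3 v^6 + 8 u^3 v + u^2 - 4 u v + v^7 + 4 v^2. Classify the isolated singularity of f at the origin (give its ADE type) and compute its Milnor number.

Type A_{6}, Milnor number mu = 6.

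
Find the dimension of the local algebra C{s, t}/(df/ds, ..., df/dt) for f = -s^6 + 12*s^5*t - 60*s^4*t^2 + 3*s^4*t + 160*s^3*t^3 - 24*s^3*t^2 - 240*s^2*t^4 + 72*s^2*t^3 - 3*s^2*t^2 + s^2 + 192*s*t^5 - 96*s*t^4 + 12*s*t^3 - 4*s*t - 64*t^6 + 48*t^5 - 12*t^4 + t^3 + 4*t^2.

2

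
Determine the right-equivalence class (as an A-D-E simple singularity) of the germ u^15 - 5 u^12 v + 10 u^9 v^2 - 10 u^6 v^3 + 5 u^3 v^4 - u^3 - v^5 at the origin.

E8

The Hessian of f at 0 has rank 0. Corank 2; j^3 = -u^3 is a perfect cube, so E-series; the 5-jet and mu = 8 give E_8.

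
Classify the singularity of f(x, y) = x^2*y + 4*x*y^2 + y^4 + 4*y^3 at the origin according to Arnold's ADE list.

D_5

The Hessian of f at 0 has rank 0. Corank 2; j^3 = y*(x + 2*y)^2 has shape L^2 M (L != M), so D-series; mu = 5 gives D_5.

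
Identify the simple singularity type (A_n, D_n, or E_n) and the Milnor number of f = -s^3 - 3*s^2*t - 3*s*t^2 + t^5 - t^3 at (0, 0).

Type E_8, Milnor number mu = 8.

The Hessian of f at 0 has rank 0. Corank 2; j^3 = -(s + t)^3 is a perfect cube, so E-series; the 5-jet and mu = 8 give E_8.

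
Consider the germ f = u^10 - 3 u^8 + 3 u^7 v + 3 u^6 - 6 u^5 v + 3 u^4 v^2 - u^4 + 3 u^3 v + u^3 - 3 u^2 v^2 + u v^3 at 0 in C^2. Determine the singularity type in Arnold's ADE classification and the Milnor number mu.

Type E_7, Milnor number mu = 7.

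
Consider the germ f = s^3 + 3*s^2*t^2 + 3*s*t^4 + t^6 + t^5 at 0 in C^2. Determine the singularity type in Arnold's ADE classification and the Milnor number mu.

Type E_8, Milnor number mu = 8.

The Hessian of f at 0 has rank 0. Corank 2; j^3 = s^3 is a perfect cube, so E-series; the 5-jet and mu = 8 give E_8.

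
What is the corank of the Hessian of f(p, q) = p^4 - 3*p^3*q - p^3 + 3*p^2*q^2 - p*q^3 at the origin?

2

The Hessian at 0 is [[0, 0], [0, 0]] of rank 0; hence corank 2.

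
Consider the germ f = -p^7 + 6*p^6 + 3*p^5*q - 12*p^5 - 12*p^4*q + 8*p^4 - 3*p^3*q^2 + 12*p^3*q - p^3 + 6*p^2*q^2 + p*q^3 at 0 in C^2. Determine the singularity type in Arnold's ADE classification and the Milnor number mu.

Type E_7, Milnor number mu = 7.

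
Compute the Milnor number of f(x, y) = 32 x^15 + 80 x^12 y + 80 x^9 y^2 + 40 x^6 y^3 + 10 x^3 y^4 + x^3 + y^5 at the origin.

8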